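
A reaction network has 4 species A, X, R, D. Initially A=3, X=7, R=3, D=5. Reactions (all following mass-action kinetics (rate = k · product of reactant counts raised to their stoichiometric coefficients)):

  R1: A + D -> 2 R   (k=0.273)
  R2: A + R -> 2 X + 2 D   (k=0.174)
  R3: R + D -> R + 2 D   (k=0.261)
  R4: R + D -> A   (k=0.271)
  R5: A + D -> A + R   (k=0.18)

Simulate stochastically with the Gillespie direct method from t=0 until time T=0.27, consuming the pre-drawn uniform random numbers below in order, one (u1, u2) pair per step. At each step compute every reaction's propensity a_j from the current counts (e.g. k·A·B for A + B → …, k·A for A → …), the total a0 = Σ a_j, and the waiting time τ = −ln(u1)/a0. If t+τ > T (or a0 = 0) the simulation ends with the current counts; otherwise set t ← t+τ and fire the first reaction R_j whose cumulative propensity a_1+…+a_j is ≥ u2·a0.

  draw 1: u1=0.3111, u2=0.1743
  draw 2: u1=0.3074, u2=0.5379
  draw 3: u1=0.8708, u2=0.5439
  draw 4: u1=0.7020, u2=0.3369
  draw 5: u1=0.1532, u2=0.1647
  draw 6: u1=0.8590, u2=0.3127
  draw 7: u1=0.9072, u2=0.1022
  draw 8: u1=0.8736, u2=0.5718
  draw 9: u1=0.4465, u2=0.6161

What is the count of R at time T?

t=0.000: A=3 X=7 R=3 D=5
Draw 1: a1=4.095, a2=1.566, a3=3.915, a4=4.065, a5=2.700, a0=16.341; τ=−ln(0.3111)/16.341=0.071 → t=0.071; u2·a0=0.1743·16.341=2.848 ≤ a1=4.095 → R1 fires; A=2 X=7 R=5 D=4
Draw 2: a1=2.184, a2=1.740, a3=5.220, a4=5.420, a5=1.440, a0=16.004; τ=−ln(0.3074)/16.004=0.074 → t=0.145; u2·a0=0.5379·16.004=8.609; a1+a2=3.924 < 8.609 ≤ a1+…+a3=9.144 → R3 fires; A=2 X=7 R=5 D=5
Draw 3: a1=2.730, a2=1.740, a3=6.525, a4=6.775, a5=1.800, a0=19.570; τ=−ln(0.8708)/19.570=0.007 → t=0.152; u2·a0=0.5439·19.570=10.644; a1+a2=4.470 < 10.644 ≤ a1+…+a3=10.995 → R3 fires; A=2 X=7 R=5 D=6
Draw 4: a1=3.276, a2=1.740, a3=7.830, a4=8.130, a5=2.160, a0=23.136; τ=−ln(0.7020)/23.136=0.015 → t=0.168; u2·a0=0.3369·23.136=7.795; a1+a2=5.016 < 7.795 ≤ a1+…+a3=12.846 → R3 fires; A=2 X=7 R=5 D=7
Draw 5: a1=3.822, a2=1.740, a3=9.135, a4=9.485, a5=2.520, a0=26.702; τ=−ln(0.1532)/26.702=0.070 → t=0.238; u2·a0=0.1647·26.702=4.398; a1=3.822 < 4.398 ≤ a1+a2=5.562 → R2 fires; A=1 X=9 R=4 D=9
Draw 6: a1=2.457, a2=0.696, a3=9.396, a4=9.756, a5=1.620, a0=23.925; τ=−ln(0.8590)/23.925=0.006 → t=0.244; u2·a0=0.3127·23.925=7.481; a1+a2=3.153 < 7.481 ≤ a1+…+a3=12.549 → R3 fires; A=1 X=9 R=4 D=10
Draw 7: a1=2.730, a2=0.696, a3=10.440, a4=10.840, a5=1.800, a0=26.506; τ=−ln(0.9072)/26.506=0.004 → t=0.248; u2·a0=0.1022·26.506=2.709 ≤ a1=2.730 → R1 fires; A=0 X=9 R=6 D=9
Draw 8: a1=0.000, a2=0.000, a3=14.094, a4=14.634, a5=0.000, a0=28.728; τ=−ln(0.8736)/28.728=0.005 → t=0.253; u2·a0=0.5718·28.728=16.427; a1+…+a3=14.094 < 16.427 ≤ a1+…+a4=28.728 → R4 fires; A=1 X=9 R=5 D=8
Draw 9: a1=2.184, a2=0.870, a3=10.440, a4=10.840, a5=1.440, a0=25.774; τ=−ln(0.4465)/25.774=0.031 → t=0.284 > T=0.27: stop.
Read off R at T=0.27: 5

R at T = 5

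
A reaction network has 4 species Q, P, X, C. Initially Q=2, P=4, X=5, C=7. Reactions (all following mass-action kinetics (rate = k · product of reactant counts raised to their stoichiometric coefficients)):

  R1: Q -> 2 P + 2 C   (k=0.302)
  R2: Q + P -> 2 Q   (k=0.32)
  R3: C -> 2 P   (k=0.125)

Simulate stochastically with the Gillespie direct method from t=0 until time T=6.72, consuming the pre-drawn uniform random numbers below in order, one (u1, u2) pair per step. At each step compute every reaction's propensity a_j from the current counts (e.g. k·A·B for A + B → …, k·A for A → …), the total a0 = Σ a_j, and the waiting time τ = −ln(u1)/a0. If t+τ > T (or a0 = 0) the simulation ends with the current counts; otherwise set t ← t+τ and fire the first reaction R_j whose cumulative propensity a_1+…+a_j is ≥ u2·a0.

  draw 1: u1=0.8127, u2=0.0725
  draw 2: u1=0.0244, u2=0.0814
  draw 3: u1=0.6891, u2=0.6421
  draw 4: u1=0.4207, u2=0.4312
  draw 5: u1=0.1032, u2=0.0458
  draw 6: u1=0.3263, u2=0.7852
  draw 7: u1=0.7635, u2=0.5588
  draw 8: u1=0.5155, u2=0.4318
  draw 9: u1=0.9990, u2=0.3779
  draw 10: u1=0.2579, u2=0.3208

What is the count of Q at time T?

t=0.000: Q=2 P=4 X=5 C=7
Draw 1: a1=0.604, a2=2.560, a3=0.875, a0=4.039; τ=−ln(0.8127)/4.039=0.051 → t=0.051; u2·a0=0.0725·4.039=0.293 ≤ a1=0.604 → R1 fires; Q=1 P=6 X=5 C=9
Draw 2: a1=0.302, a2=1.920, a3=1.125, a0=3.347; τ=−ln(0.0244)/3.347=1.109 → t=1.161; u2·a0=0.0814·3.347=0.272 ≤ a1=0.302 → R1 fires; Q=0 P=8 X=5 C=11
Draw 3: a1=0.000, a2=0.000, a3=1.375, a0=1.375; τ=−ln(0.6891)/1.375=0.271 → t=1.432; u2·a0=0.6421·1.375=0.883; a1+a2=0.000 < 0.883 ≤ a1+…+a3=1.375 → R3 fires; Q=0 P=10 X=5 C=10
Draw 4: a1=0.000, a2=0.000, a3=1.250, a0=1.250; τ=−ln(0.4207)/1.250=0.693 → t=2.124; u2·a0=0.4312·1.250=0.539; a1+a2=0.000 < 0.539 ≤ a1+…+a3=1.250 → R3 fires; Q=0 P=12 X=5 C=9
Draw 5: a1=0.000, a2=0.000, a3=1.125, a0=1.125; τ=−ln(0.1032)/1.125=2.019 → t=4.143; u2·a0=0.0458·1.125=0.052; a1+a2=0.000 < 0.052 ≤ a1+…+a3=1.125 → R3 fires; Q=0 P=14 X=5 C=8
Draw 6: a1=0.000, a2=0.000, a3=1.000, a0=1.000; τ=−ln(0.3263)/1.000=1.120 → t=5.263; u2·a0=0.7852·1.000=0.785; a1+a2=0.000 < 0.785 ≤ a1+…+a3=1.000 → R3 fires; Q=0 P=16 X=5 C=7
Draw 7: a1=0.000, a2=0.000, a3=0.875, a0=0.875; τ=−ln(0.7635)/0.875=0.308 → t=5.571; u2·a0=0.5588·0.875=0.489; a1+a2=0.000 < 0.489 ≤ a1+…+a3=0.875 → R3 fires; Q=0 P=18 X=5 C=6
Draw 8: a1=0.000, a2=0.000, a3=0.750, a0=0.750; τ=−ln(0.5155)/0.750=0.883 → t=6.455; u2·a0=0.4318·0.750=0.324; a1+a2=0.000 < 0.324 ≤ a1+…+a3=0.750 → R3 fires; Q=0 P=20 X=5 C=5
Draw 9: a1=0.000, a2=0.000, a3=0.625, a0=0.625; τ=−ln(0.9990)/0.625=0.002 → t=6.456; u2·a0=0.3779·0.625=0.236; a1+a2=0.000 < 0.236 ≤ a1+…+a3=0.625 → R3 fires; Q=0 P=22 X=5 C=4
Draw 10: a1=0.000, a2=0.000, a3=0.500, a0=0.500; τ=−ln(0.2579)/0.500=2.710 → t=9.167 > T=6.72: stop.
Read off Q at T=6.72: 0

Q at T = 0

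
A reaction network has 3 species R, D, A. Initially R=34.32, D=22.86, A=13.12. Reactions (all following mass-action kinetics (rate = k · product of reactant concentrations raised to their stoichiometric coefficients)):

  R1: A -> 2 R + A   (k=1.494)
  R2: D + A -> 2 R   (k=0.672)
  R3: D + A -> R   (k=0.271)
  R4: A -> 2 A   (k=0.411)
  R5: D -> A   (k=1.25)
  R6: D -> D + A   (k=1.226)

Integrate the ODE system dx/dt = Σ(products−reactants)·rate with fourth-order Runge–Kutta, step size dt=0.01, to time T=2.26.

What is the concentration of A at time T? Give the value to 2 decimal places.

RK4 with dt=0.01: 226 steps to T=2.26. Trajectory (selected grid times):
t=0.00: R=34.32 D=22.86 A=13.12
t=0.25: R=65.58 D=4.17 A=3.98
t=0.50: R=72.10 D=1.26 A=3.70
t=0.75: R=76.04 D=0.38 A=3.89
t=1.00: R=79.42 D=0.11 A=4.24
t=1.26: R=82.99 D=0.03 A=4.69
t=1.51: R=86.70 D=0.01 A=5.19
t=1.76: R=90.79 D=0.00 A=5.75
t=2.01: R=95.32 D=0.00 A=6.37
t=2.26: R=100.33 D=0.00 A=7.06
Read off A at T=2.26: 7.06

A at T = 7.06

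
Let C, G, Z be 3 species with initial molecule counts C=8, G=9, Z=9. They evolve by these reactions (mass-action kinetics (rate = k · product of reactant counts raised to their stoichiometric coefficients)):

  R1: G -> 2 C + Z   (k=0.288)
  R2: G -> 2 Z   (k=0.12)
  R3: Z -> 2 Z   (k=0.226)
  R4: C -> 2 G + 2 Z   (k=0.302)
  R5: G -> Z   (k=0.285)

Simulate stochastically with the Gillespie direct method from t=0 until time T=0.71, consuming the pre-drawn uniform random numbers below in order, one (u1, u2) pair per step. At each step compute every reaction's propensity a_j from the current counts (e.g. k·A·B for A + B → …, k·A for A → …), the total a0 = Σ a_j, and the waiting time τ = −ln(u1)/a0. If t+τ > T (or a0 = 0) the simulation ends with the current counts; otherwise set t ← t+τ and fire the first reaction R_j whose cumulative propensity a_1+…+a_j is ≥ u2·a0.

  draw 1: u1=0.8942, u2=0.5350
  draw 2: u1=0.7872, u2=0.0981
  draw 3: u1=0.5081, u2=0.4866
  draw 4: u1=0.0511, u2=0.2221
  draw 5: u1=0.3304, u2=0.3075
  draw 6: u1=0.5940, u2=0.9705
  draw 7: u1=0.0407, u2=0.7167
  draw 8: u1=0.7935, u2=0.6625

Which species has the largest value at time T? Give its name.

t=0.000: C=8 G=9 Z=9
Draw 1: a1=2.592, a2=1.080, a3=2.034, a4=2.416, a5=2.565, a0=10.687; τ=−ln(0.8942)/10.687=0.010 → t=0.010; u2·a0=0.5350·10.687=5.718; a1+…+a3=5.706 < 5.718 ≤ a1+…+a4=8.122 → R4 fires; C=7 G=11 Z=11
Draw 2: a1=3.168, a2=1.320, a3=2.486, a4=2.114, a5=3.135, a0=12.223; τ=−ln(0.7872)/12.223=0.020 → t=0.030; u2·a0=0.0981·12.223=1.199 ≤ a1=3.168 → R1 fires; C=9 G=10 Z=12
Draw 3: a1=2.880, a2=1.200, a3=2.712, a4=2.718, a5=2.850, a0=12.360; τ=−ln(0.5081)/12.360=0.055 → t=0.085; u2·a0=0.4866·12.360=6.014; a1+a2=4.080 < 6.014 ≤ a1+…+a3=6.792 → R3 fires; C=9 G=10 Z=13
Draw 4: a1=2.880, a2=1.200, a3=2.938, a4=2.718, a5=2.850, a0=12.586; τ=−ln(0.0511)/12.586=0.236 → t=0.321; u2·a0=0.2221·12.586=2.795 ≤ a1=2.880 → R1 fires; C=11 G=9 Z=14
Draw 5: a1=2.592, a2=1.080, a3=3.164, a4=3.322, a5=2.565, a0=12.723; τ=−ln(0.3304)/12.723=0.087 → t=0.408; u2·a0=0.3075·12.723=3.912; a1+a2=3.672 < 3.912 ≤ a1+…+a3=6.836 → R3 fires; C=11 G=9 Z=15
Draw 6: a1=2.592, a2=1.080, a3=3.390, a4=3.322, a5=2.565, a0=12.949; τ=−ln(0.5940)/12.949=0.040 → t=0.448; u2·a0=0.9705·12.949=12.567; a1+…+a4=10.384 < 12.567 ≤ a1+…+a5=12.949 → R5 fires; C=11 G=8 Z=16
Draw 7: a1=2.304, a2=0.960, a3=3.616, a4=3.322, a5=2.280, a0=12.482; τ=−ln(0.0407)/12.482=0.256 → t=0.705; u2·a0=0.7167·12.482=8.946; a1+…+a3=6.880 < 8.946 ≤ a1+…+a4=10.202 → R4 fires; C=10 G=10 Z=18
Draw 8: a1=2.880, a2=1.200, a3=4.068, a4=3.020, a5=2.850, a0=14.018; τ=−ln(0.7935)/14.018=0.017 → t=0.721 > T=0.71: stop.
At T=0.71: C=10 G=10 Z=18; the largest is Z.

Dominant species at T: Z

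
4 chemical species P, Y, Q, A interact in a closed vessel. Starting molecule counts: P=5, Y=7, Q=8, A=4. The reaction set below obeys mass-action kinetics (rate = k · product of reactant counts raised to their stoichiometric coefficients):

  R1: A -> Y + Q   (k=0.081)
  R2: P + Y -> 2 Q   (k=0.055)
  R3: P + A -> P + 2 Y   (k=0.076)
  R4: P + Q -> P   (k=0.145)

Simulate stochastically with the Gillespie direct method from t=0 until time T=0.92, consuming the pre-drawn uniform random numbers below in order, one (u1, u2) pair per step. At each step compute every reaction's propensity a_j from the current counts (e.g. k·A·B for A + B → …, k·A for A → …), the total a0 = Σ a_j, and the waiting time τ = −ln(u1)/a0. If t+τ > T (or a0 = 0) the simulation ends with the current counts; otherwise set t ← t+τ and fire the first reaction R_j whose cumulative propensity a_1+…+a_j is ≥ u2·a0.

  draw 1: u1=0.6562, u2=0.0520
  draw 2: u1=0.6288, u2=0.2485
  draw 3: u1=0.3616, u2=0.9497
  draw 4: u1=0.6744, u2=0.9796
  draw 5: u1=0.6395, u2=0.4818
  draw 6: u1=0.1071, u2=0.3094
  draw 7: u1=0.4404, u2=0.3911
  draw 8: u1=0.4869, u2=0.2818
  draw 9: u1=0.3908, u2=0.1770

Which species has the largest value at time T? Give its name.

t=0.000: P=5 Y=7 Q=8 A=4
Draw 1: a1=0.324, a2=1.925, a3=1.520, a4=5.800, a0=9.569; τ=−ln(0.6562)/9.569=0.044 → t=0.044; u2·a0=0.0520·9.569=0.498; a1=0.324 < 0.498 ≤ a1+a2=2.249 → R2 fires; P=4 Y=6 Q=10 A=4
Draw 2: a1=0.324, a2=1.320, a3=1.216, a4=5.800, a0=8.660; τ=−ln(0.6288)/8.660=0.054 → t=0.098; u2·a0=0.2485·8.660=2.152; a1+a2=1.644 < 2.152 ≤ a1+…+a3=2.860 → R3 fires; P=4 Y=8 Q=10 A=3
Draw 3: a1=0.243, a2=1.760, a3=0.912, a4=5.800, a0=8.715; τ=−ln(0.3616)/8.715=0.117 → t=0.214; u2·a0=0.9497·8.715=8.277; a1+…+a3=2.915 < 8.277 ≤ a1+…+a4=8.715 → R4 fires; P=4 Y=8 Q=9 A=3
Draw 4: a1=0.243, a2=1.760, a3=0.912, a4=5.220, a0=8.135; τ=−ln(0.6744)/8.135=0.048 → t=0.263; u2·a0=0.9796·8.135=7.969; a1+…+a3=2.915 < 7.969 ≤ a1+…+a4=8.135 → R4 fires; P=4 Y=8 Q=8 A=3
Draw 5: a1=0.243, a2=1.760, a3=0.912, a4=4.640, a0=7.555; τ=−ln(0.6395)/7.555=0.059 → t=0.322; u2·a0=0.4818·7.555=3.640; a1+…+a3=2.915 < 3.640 ≤ a1+…+a4=7.555 → R4 fires; P=4 Y=8 Q=7 A=3
Draw 6: a1=0.243, a2=1.760, a3=0.912, a4=4.060, a0=6.975; τ=−ln(0.1071)/6.975=0.320 → t=0.642; u2·a0=0.3094·6.975=2.158; a1+a2=2.003 < 2.158 ≤ a1+…+a3=2.915 → R3 fires; P=4 Y=10 Q=7 A=2
Draw 7: a1=0.162, a2=2.200, a3=0.608, a4=4.060, a0=7.030; τ=−ln(0.4404)/7.030=0.117 → t=0.759; u2·a0=0.3911·7.030=2.749; a1+a2=2.362 < 2.749 ≤ a1+…+a3=2.970 → R3 fires; P=4 Y=12 Q=7 A=1
Draw 8: a1=0.081, a2=2.640, a3=0.304, a4=4.060, a0=7.085; τ=−ln(0.4869)/7.085=0.102 → t=0.860; u2·a0=0.2818·7.085=1.997; a1=0.081 < 1.997 ≤ a1+a2=2.721 → R2 fires; P=3 Y=11 Q=9 A=1
Draw 9: a1=0.081, a2=1.815, a3=0.228, a4=3.915, a0=6.039; τ=−ln(0.3908)/6.039=0.156 → t=1.016 > T=0.92: stop.
At T=0.92: P=3 Y=11 Q=9 A=1; the largest is Y.

Dominant species at T: Y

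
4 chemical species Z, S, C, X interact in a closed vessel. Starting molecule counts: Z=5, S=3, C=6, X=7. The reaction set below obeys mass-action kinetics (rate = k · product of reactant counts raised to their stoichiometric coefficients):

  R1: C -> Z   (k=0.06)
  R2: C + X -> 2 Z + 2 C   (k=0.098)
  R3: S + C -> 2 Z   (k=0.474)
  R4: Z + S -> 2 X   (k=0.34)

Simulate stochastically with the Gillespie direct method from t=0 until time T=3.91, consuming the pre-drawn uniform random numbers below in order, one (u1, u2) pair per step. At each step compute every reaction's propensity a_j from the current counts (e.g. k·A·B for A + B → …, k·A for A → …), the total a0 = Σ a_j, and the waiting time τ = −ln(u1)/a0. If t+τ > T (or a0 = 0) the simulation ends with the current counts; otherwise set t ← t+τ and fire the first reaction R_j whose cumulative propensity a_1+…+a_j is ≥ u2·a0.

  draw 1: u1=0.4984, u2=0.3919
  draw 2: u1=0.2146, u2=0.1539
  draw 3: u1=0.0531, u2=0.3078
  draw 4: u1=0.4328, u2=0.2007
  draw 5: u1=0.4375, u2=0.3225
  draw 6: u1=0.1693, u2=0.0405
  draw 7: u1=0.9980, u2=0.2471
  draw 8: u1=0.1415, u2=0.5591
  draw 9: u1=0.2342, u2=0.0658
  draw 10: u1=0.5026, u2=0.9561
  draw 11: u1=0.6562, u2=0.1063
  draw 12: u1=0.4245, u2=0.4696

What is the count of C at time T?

t=0.000: Z=5 S=3 C=6 X=7
Draw 1: a1=0.360, a2=4.116, a3=8.532, a4=5.100, a0=18.108; τ=−ln(0.4984)/18.108=0.038 → t=0.038; u2·a0=0.3919·18.108=7.097; a1+a2=4.476 < 7.097 ≤ a1+…+a3=13.008 → R3 fires; Z=7 S=2 C=5 X=7
Draw 2: a1=0.300, a2=3.430, a3=4.740, a4=4.760, a0=13.230; τ=−ln(0.2146)/13.230=0.116 → t=0.155; u2·a0=0.1539·13.230=2.036; a1=0.300 < 2.036 ≤ a1+a2=3.730 → R2 fires; Z=9 S=2 C=6 X=6
Draw 3: a1=0.360, a2=3.528, a3=5.688, a4=6.120, a0=15.696; τ=−ln(0.0531)/15.696=0.187 → t=0.342; u2·a0=0.3078·15.696=4.831; a1+a2=3.888 < 4.831 ≤ a1+…+a3=9.576 → R3 fires; Z=11 S=1 C=5 X=6
Draw 4: a1=0.300, a2=2.940, a3=2.370, a4=3.740, a0=9.350; τ=−ln(0.4328)/9.350=0.090 → t=0.431; u2·a0=0.2007·9.350=1.877; a1=0.300 < 1.877 ≤ a1+a2=3.240 → R2 fires; Z=13 S=1 C=6 X=5
Draw 5: a1=0.360, a2=2.940, a3=2.844, a4=4.420, a0=10.564; τ=−ln(0.4375)/10.564=0.078 → t=0.510; u2·a0=0.3225·10.564=3.407; a1+a2=3.300 < 3.407 ≤ a1+…+a3=6.144 → R3 fires; Z=15 S=0 C=5 X=5
Draw 6: a1=0.300, a2=2.450, a3=0.000, a4=0.000, a0=2.750; τ=−ln(0.1693)/2.750=0.646 → t=1.155; u2·a0=0.0405·2.750=0.111 ≤ a1=0.300 → R1 fires; Z=16 S=0 C=4 X=5
Draw 7: a1=0.240, a2=1.960, a3=0.000, a4=0.000, a0=2.200; τ=−ln(0.9980)/2.200=0.001 → t=1.156; u2·a0=0.2471·2.200=0.544; a1=0.240 < 0.544 ≤ a1+a2=2.200 → R2 fires; Z=18 S=0 C=5 X=4
Draw 8: a1=0.300, a2=1.960, a3=0.000, a4=0.000, a0=2.260; τ=−ln(0.1415)/2.260=0.865 → t=2.022; u2·a0=0.5591·2.260=1.264; a1=0.300 < 1.264 ≤ a1+a2=2.260 → R2 fires; Z=20 S=0 C=6 X=3
Draw 9: a1=0.360, a2=1.764, a3=0.000, a4=0.000, a0=2.124; τ=−ln(0.2342)/2.124=0.683 → t=2.705; u2·a0=0.0658·2.124=0.140 ≤ a1=0.360 → R1 fires; Z=21 S=0 C=5 X=3
Draw 10: a1=0.300, a2=1.470, a3=0.000, a4=0.000, a0=1.770; τ=−ln(0.5026)/1.770=0.389 → t=3.094; u2·a0=0.9561·1.770=1.692; a1=0.300 < 1.692 ≤ a1+a2=1.770 → R2 fires; Z=23 S=0 C=6 X=2
Draw 11: a1=0.360, a2=1.176, a3=0.000, a4=0.000, a0=1.536; τ=−ln(0.6562)/1.536=0.274 → t=3.368; u2·a0=0.1063·1.536=0.163 ≤ a1=0.360 → R1 fires; Z=24 S=0 C=5 X=2
Draw 12: a1=0.300, a2=0.980, a3=0.000, a4=0.000, a0=1.280; τ=−ln(0.4245)/1.280=0.669 → t=4.037 > T=3.91: stop.
Read off C at T=3.91: 5

C at T = 5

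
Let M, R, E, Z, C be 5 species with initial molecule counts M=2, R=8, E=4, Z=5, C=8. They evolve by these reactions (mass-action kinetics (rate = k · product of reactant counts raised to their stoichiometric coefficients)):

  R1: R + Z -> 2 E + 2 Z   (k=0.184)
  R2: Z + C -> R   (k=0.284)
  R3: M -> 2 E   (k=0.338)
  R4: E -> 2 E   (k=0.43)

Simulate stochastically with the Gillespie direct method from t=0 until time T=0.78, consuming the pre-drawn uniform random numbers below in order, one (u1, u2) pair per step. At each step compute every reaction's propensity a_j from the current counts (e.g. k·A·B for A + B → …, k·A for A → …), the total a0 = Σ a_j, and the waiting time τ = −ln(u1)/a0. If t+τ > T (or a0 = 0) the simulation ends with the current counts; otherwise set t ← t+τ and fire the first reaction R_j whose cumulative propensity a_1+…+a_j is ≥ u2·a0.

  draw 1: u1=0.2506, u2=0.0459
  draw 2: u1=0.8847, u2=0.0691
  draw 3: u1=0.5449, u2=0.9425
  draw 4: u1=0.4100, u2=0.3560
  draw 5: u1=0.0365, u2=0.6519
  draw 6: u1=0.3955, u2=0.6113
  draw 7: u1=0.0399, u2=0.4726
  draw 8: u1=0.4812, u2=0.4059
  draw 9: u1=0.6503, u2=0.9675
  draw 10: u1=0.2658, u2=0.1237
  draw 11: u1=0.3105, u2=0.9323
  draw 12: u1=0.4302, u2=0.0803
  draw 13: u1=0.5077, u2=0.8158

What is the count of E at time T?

t=0.000: M=2 R=8 E=4 Z=5 C=8
Draw 1: a1=7.360, a2=11.360, a3=0.676, a4=1.720, a0=21.116; τ=−ln(0.2506)/21.116=0.066 → t=0.066; u2·a0=0.0459·21.116=0.969 ≤ a1=7.360 → R1 fires; M=2 R=7 E=6 Z=6 C=8
Draw 2: a1=7.728, a2=13.632, a3=0.676, a4=2.580, a0=24.616; τ=−ln(0.8847)/24.616=0.005 → t=0.071; u2·a0=0.0691·24.616=1.701 ≤ a1=7.728 → R1 fires; M=2 R=6 E=8 Z=7 C=8
Draw 3: a1=7.728, a2=15.904, a3=0.676, a4=3.440, a0=27.748; τ=−ln(0.5449)/27.748=0.022 → t=0.092; u2·a0=0.9425·27.748=26.152; a1+…+a3=24.308 < 26.152 ≤ a1+…+a4=27.748 → R4 fires; M=2 R=6 E=9 Z=7 C=8
Draw 4: a1=7.728, a2=15.904, a3=0.676, a4=3.870, a0=28.178; τ=−ln(0.4100)/28.178=0.032 → t=0.124; u2·a0=0.3560·28.178=10.031; a1=7.728 < 10.031 ≤ a1+a2=23.632 → R2 fires; M=2 R=7 E=9 Z=6 C=7
Draw 5: a1=7.728, a2=11.928, a3=0.676, a4=3.870, a0=24.202; τ=−ln(0.0365)/24.202=0.137 → t=0.261; u2·a0=0.6519·24.202=15.777; a1=7.728 < 15.777 ≤ a1+a2=19.656 → R2 fires; M=2 R=8 E=9 Z=5 C=6
Draw 6: a1=7.360, a2=8.520, a3=0.676, a4=3.870, a0=20.426; τ=−ln(0.3955)/20.426=0.045 → t=0.306; u2·a0=0.6113·20.426=12.486; a1=7.360 < 12.486 ≤ a1+a2=15.880 → R2 fires; M=2 R=9 E=9 Z=4 C=5
Draw 7: a1=6.624, a2=5.680, a3=0.676, a4=3.870, a0=16.850; τ=−ln(0.0399)/16.850=0.191 → t=0.497; u2·a0=0.4726·16.850=7.963; a1=6.624 < 7.963 ≤ a1+a2=12.304 → R2 fires; M=2 R=10 E=9 Z=3 C=4
Draw 8: a1=5.520, a2=3.408, a3=0.676, a4=3.870, a0=13.474; τ=−ln(0.4812)/13.474=0.054 → t=0.552; u2·a0=0.4059·13.474=5.469 ≤ a1=5.520 → R1 fires; M=2 R=9 E=11 Z=4 C=4
Draw 9: a1=6.624, a2=4.544, a3=0.676, a4=4.730, a0=16.574; τ=−ln(0.6503)/16.574=0.026 → t=0.578; u2·a0=0.9675·16.574=16.035; a1+…+a3=11.844 < 16.035 ≤ a1+…+a4=16.574 → R4 fires; M=2 R=9 E=12 Z=4 C=4
Draw 10: a1=6.624, a2=4.544, a3=0.676, a4=5.160, a0=17.004; τ=−ln(0.2658)/17.004=0.078 → t=0.656; u2·a0=0.1237·17.004=2.103 ≤ a1=6.624 → R1 fires; M=2 R=8 E=14 Z=5 C=4
Draw 11: a1=7.360, a2=5.680, a3=0.676, a4=6.020, a0=19.736; τ=−ln(0.3105)/19.736=0.059 → t=0.715; u2·a0=0.9323·19.736=18.400; a1+…+a3=13.716 < 18.400 ≤ a1+…+a4=19.736 → R4 fires; M=2 R=8 E=15 Z=5 C=4
Draw 12: a1=7.360, a2=5.680, a3=0.676, a4=6.450, a0=20.166; τ=−ln(0.4302)/20.166=0.042 → t=0.757; u2·a0=0.0803·20.166=1.619 ≤ a1=7.360 → R1 fires; M=2 R=7 E=17 Z=6 C=4
Draw 13: a1=7.728, a2=6.816, a3=0.676, a4=7.310, a0=22.530; τ=−ln(0.5077)/22.530=0.030 → t=0.787 > T=0.78: stop.
Read off E at T=0.78: 17

E at T = 17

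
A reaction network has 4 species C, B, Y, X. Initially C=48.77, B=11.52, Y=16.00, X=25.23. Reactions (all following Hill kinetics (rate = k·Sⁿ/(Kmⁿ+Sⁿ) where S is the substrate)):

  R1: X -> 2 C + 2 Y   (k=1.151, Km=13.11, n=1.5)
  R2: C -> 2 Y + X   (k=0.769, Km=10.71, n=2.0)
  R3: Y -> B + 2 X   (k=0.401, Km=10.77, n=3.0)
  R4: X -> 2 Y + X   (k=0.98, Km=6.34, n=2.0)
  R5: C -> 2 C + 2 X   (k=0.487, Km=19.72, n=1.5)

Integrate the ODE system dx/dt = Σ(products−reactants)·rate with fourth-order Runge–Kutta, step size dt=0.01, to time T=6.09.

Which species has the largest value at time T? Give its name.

Dominant species at T: C

RK4 with dt=0.01: 609 steps to T=6.09. Trajectory (selected grid times):
t=0.00: C=48.77 B=11.52 Y=16.00 X=25.23
t=0.68: C=49.68 B=11.74 Y=19.18 X=26.13
t=1.35: C=50.60 B=11.98 Y=22.32 X=27.04
t=2.03: C=51.54 B=12.23 Y=25.51 X=27.99
t=2.71: C=52.50 B=12.48 Y=28.72 X=28.94
t=3.38: C=53.46 B=12.74 Y=31.90 X=29.89
t=4.06: C=54.45 B=13.00 Y=35.14 X=30.85
t=4.74: C=55.45 B=13.27 Y=38.39 X=31.82
t=5.41: C=56.45 B=13.53 Y=41.61 X=32.77
t=6.09: C=57.47 B=13.80 Y=44.89 X=33.73
At T=6.09: C=57.47 B=13.80 Y=44.89 X=33.73; the largest is C.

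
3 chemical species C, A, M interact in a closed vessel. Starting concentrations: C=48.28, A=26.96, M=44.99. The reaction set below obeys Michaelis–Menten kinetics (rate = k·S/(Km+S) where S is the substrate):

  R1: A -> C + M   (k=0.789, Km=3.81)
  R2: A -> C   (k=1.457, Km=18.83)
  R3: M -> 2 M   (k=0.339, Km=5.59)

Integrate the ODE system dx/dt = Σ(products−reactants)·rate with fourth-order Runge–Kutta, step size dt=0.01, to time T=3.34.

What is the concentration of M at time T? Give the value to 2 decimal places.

M at T = 48.28

RK4 with dt=0.01: 334 steps to T=3.34. Trajectory (selected grid times):
t=0.00: C=48.28 A=26.96 M=44.99
t=0.37: C=48.85 A=26.39 M=45.36
t=0.74: C=49.42 A=25.82 M=45.72
t=1.11: C=49.98 A=25.26 M=46.09
t=1.48: C=50.54 A=24.70 M=46.45
t=1.86: C=51.12 A=24.12 M=46.83
t=2.23: C=51.67 A=23.57 M=47.19
t=2.60: C=52.22 A=23.02 M=47.56
t=2.97: C=52.76 A=22.48 M=47.92
t=3.34: C=53.30 A=21.94 M=48.28
Read off M at T=3.34: 48.28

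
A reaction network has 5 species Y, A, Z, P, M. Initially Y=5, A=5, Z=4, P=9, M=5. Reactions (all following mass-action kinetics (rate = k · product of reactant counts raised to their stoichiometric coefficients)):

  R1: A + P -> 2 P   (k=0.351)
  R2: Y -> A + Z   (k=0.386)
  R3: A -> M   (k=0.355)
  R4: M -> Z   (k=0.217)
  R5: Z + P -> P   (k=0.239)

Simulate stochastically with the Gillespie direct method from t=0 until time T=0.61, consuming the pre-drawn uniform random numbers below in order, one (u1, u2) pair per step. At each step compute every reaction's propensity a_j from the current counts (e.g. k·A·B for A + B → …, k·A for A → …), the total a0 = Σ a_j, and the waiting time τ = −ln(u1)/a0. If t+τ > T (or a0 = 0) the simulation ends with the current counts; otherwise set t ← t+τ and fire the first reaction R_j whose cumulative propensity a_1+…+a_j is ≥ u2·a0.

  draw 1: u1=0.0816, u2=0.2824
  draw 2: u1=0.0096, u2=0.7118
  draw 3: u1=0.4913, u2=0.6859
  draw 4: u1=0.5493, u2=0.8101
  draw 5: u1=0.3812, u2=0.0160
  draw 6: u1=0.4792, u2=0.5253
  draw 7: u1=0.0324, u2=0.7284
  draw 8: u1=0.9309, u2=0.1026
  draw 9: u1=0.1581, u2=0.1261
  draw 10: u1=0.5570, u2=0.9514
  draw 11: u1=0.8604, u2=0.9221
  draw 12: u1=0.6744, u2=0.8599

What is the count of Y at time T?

t=0.000: Y=5 A=5 Z=4 P=9 M=5
Draw 1: a1=15.795, a2=1.930, a3=1.775, a4=1.085, a5=8.604, a0=29.189; τ=−ln(0.0816)/29.189=0.086 → t=0.086; u2·a0=0.2824·29.189=8.243 ≤ a1=15.795 → R1 fires; Y=5 A=4 Z=4 P=10 M=5
Draw 2: a1=14.040, a2=1.930, a3=1.420, a4=1.085, a5=9.560, a0=28.035; τ=−ln(0.0096)/28.035=0.166 → t=0.252; u2·a0=0.7118·28.035=19.955; a1+…+a4=18.475 < 19.955 ≤ a1+…+a5=28.035 → R5 fires; Y=5 A=4 Z=3 P=10 M=5
Draw 3: a1=14.040, a2=1.930, a3=1.420, a4=1.085, a5=7.170, a0=25.645; τ=−ln(0.4913)/25.645=0.028 → t=0.279; u2·a0=0.6859·25.645=17.590; a1+…+a3=17.390 < 17.590 ≤ a1+…+a4=18.475 → R4 fires; Y=5 A=4 Z=4 P=10 M=4
Draw 4: a1=14.040, a2=1.930, a3=1.420, a4=0.868, a5=9.560, a0=27.818; τ=−ln(0.5493)/27.818=0.022 → t=0.301; u2·a0=0.8101·27.818=22.535; a1+…+a4=18.258 < 22.535 ≤ a1+…+a5=27.818 → R5 fires; Y=5 A=4 Z=3 P=10 M=4
Draw 5: a1=14.040, a2=1.930, a3=1.420, a4=0.868, a5=7.170, a0=25.428; τ=−ln(0.3812)/25.428=0.038 → t=0.339; u2·a0=0.0160·25.428=0.407 ≤ a1=14.040 → R1 fires; Y=5 A=3 Z=3 P=11 M=4
Draw 6: a1=11.583, a2=1.930, a3=1.065, a4=0.868, a5=7.887, a0=23.333; τ=−ln(0.4792)/23.333=0.032 → t=0.370; u2·a0=0.5253·23.333=12.257; a1=11.583 < 12.257 ≤ a1+a2=13.513 → R2 fires; Y=4 A=4 Z=4 P=11 M=4
Draw 7: a1=15.444, a2=1.544, a3=1.420, a4=0.868, a5=10.516, a0=29.792; τ=−ln(0.0324)/29.792=0.115 → t=0.485; u2·a0=0.7284·29.792=21.700; a1+…+a4=19.276 < 21.700 ≤ a1+…+a5=29.792 → R5 fires; Y=4 A=4 Z=3 P=11 M=4
Draw 8: a1=15.444, a2=1.544, a3=1.420, a4=0.868, a5=7.887, a0=27.163; τ=−ln(0.9309)/27.163=0.003 → t=0.488; u2·a0=0.1026·27.163=2.787 ≤ a1=15.444 → R1 fires; Y=4 A=3 Z=3 P=12 M=4
Draw 9: a1=12.636, a2=1.544, a3=1.065, a4=0.868, a5=8.604, a0=24.717; τ=−ln(0.1581)/24.717=0.075 → t=0.563; u2·a0=0.1261·24.717=3.117 ≤ a1=12.636 → R1 fires; Y=4 A=2 Z=3 P=13 M=4
Draw 10: a1=9.126, a2=1.544, a3=0.710, a4=0.868, a5=9.321, a0=21.569; τ=−ln(0.5570)/21.569=0.027 → t=0.590; u2·a0=0.9514·21.569=20.521; a1+…+a4=12.248 < 20.521 ≤ a1+…+a5=21.569 → R5 fires; Y=4 A=2 Z=2 P=13 M=4
Draw 11: a1=9.126, a2=1.544, a3=0.710, a4=0.868, a5=6.214, a0=18.462; τ=−ln(0.8604)/18.462=0.008 → t=0.598; u2·a0=0.9221·18.462=17.024; a1+…+a4=12.248 < 17.024 ≤ a1+…+a5=18.462 → R5 fires; Y=4 A=2 Z=1 P=13 M=4
Draw 12: a1=9.126, a2=1.544, a3=0.710, a4=0.868, a5=3.107, a0=15.355; τ=−ln(0.6744)/15.355=0.026 → t=0.624 > T=0.61: stop.
Read off Y at T=0.61: 4

Y at T = 4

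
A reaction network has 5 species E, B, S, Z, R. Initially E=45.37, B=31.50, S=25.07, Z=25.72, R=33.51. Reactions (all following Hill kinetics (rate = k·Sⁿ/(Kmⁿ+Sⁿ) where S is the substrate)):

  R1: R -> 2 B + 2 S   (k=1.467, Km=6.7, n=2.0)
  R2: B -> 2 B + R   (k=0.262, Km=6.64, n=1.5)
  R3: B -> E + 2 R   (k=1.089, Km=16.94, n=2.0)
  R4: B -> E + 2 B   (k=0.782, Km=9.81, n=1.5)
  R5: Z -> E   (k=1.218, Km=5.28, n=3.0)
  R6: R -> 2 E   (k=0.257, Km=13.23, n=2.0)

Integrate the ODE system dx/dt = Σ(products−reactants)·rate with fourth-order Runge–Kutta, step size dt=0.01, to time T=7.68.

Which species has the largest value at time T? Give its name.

RK4 with dt=0.01: 768 steps to T=7.68. Trajectory (selected grid times):
t=0.00: E=45.37 B=31.50 S=25.07 Z=25.72 R=33.51
t=0.85: E=48.08 B=33.94 S=27.47 Z=24.69 R=33.79
t=1.71: E=50.84 B=36.41 S=29.90 Z=23.66 R=34.11
t=2.56: E=53.60 B=38.83 S=32.30 Z=22.63 R=34.46
t=3.41: E=56.38 B=41.25 S=34.70 Z=21.61 R=34.85
t=4.27: E=59.21 B=43.70 S=37.14 Z=20.58 R=35.27
t=5.12: E=62.03 B=46.11 S=39.55 Z=19.56 R=35.70
t=5.97: E=64.85 B=48.52 S=41.96 Z=18.55 R=36.16
t=6.83: E=67.72 B=50.95 S=44.40 Z=17.53 R=36.63
t=7.68: E=70.57 B=53.36 S=46.81 Z=16.52 R=37.12
At T=7.68: E=70.57 B=53.36 S=46.81 Z=16.52 R=37.12; the largest is E.

Dominant species at T: E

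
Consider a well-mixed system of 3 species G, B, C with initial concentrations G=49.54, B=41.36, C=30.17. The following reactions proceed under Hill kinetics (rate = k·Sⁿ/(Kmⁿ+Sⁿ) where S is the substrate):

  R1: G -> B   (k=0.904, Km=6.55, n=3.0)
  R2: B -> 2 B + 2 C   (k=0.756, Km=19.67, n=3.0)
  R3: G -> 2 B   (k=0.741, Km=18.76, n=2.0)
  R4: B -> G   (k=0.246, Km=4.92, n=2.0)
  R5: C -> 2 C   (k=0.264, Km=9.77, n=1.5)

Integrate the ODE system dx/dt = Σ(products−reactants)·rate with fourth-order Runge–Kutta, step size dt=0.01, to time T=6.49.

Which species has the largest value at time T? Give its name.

RK4 with dt=0.01: 649 steps to T=6.49. Trajectory (selected grid times):
t=0.00: G=49.54 B=41.36 C=30.17
t=0.72: G=48.60 B=43.26 C=31.32
t=1.44: G=47.66 B=45.16 C=32.48
t=2.16: G=46.73 B=47.06 C=33.66
t=2.88: G=45.80 B=48.96 C=34.84
t=3.61: G=44.85 B=50.88 C=36.05
t=4.33: G=43.93 B=52.78 C=37.25
t=5.05: G=43.01 B=54.67 C=38.45
t=5.77: G=42.09 B=56.56 C=39.67
t=6.49: G=41.17 B=58.44 C=40.88
At T=6.49: G=41.17 B=58.44 C=40.88; the largest is B.

Dominant species at T: B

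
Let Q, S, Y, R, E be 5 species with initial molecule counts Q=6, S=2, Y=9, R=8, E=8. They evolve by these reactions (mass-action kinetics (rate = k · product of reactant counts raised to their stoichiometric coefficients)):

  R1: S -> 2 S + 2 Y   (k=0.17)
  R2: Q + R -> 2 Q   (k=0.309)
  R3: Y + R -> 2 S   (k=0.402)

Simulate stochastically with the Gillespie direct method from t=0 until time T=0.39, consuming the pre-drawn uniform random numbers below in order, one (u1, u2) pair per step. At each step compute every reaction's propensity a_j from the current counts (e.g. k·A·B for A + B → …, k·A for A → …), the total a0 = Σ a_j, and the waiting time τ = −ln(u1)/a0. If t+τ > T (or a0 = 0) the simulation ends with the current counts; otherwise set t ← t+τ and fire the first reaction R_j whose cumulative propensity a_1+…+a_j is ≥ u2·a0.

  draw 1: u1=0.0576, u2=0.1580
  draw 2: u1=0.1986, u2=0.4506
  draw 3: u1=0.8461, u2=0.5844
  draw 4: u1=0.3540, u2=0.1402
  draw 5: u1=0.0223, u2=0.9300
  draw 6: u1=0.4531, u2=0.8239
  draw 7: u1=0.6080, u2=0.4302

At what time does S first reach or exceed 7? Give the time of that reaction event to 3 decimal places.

Threshold first reached at t = 0.321

t=0.000: Q=6 S=2 Y=9 R=8 E=8
Draw 1: a1=0.340, a2=14.832, a3=28.944, a0=44.116; τ=−ln(0.0576)/44.116=0.065 → t=0.065; u2·a0=0.1580·44.116=6.970; a1=0.340 < 6.970 ≤ a1+a2=15.172 → R2 fires; Q=7 S=2 Y=9 R=7 E=8
Draw 2: a1=0.340, a2=15.141, a3=25.326, a0=40.807; τ=−ln(0.1986)/40.807=0.040 → t=0.104; u2·a0=0.4506·40.807=18.388; a1+a2=15.481 < 18.388 ≤ a1+…+a3=40.807 → R3 fires; Q=7 S=4 Y=8 R=6 E=8
Draw 3: a1=0.680, a2=12.978, a3=19.296, a0=32.954; τ=−ln(0.8461)/32.954=0.005 → t=0.109; u2·a0=0.5844·32.954=19.258; a1+a2=13.658 < 19.258 ≤ a1+…+a3=32.954 → R3 fires; Q=7 S=6 Y=7 R=5 E=8
Draw 4: a1=1.020, a2=10.815, a3=14.070, a0=25.905; τ=−ln(0.3540)/25.905=0.040 → t=0.149; u2·a0=0.1402·25.905=3.632; a1=1.020 < 3.632 ≤ a1+a2=11.835 → R2 fires; Q=8 S=6 Y=7 R=4 E=8
Draw 5: a1=1.020, a2=9.888, a3=11.256, a0=22.164; τ=−ln(0.0223)/22.164=0.172 → t=0.321; u2·a0=0.9300·22.164=20.613; a1+a2=10.908 < 20.613 ≤ a1+…+a3=22.164 → R3 fires; Q=8 S=8 Y=6 R=3 E=8
Draw 6: a1=1.360, a2=7.416, a3=7.236, a0=16.012; τ=−ln(0.4531)/16.012=0.049 → t=0.371; u2·a0=0.8239·16.012=13.192; a1+a2=8.776 < 13.192 ≤ a1+…+a3=16.012 → R3 fires; Q=8 S=10 Y=5 R=2 E=8
Draw 7: a1=1.700, a2=4.944, a3=4.020, a0=10.664; τ=−ln(0.6080)/10.664=0.047 → t=0.417 > T=0.39: stop.
S first becomes ≥ 7 when it reaches 8 at the event at t=0.321.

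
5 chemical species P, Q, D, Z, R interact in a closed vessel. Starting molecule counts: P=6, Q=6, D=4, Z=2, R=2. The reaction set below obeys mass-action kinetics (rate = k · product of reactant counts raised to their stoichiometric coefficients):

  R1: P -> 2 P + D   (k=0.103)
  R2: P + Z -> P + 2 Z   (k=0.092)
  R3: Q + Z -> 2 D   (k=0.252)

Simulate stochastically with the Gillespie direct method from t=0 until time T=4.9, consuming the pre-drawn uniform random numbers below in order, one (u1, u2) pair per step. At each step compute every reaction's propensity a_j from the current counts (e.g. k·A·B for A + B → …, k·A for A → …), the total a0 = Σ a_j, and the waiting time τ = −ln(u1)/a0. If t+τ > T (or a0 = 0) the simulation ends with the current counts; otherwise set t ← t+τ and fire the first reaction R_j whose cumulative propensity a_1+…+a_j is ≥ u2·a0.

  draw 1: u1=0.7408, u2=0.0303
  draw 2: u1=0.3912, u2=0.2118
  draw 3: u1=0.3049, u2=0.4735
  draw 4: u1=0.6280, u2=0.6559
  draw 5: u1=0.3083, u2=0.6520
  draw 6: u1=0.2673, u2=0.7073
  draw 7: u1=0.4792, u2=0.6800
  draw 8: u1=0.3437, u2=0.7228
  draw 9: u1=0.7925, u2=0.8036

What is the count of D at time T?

D at T = 14

t=0.000: P=6 Q=6 D=4 Z=2 R=2
Draw 1: a1=0.618, a2=1.104, a3=3.024, a0=4.746; τ=−ln(0.7408)/4.746=0.063 → t=0.063; u2·a0=0.0303·4.746=0.144 ≤ a1=0.618 → R1 fires; P=7 Q=6 D=5 Z=2 R=2
Draw 2: a1=0.721, a2=1.288, a3=3.024, a0=5.033; τ=−ln(0.3912)/5.033=0.186 → t=0.250; u2·a0=0.2118·5.033=1.066; a1=0.721 < 1.066 ≤ a1+a2=2.009 → R2 fires; P=7 Q=6 D=5 Z=3 R=2
Draw 3: a1=0.721, a2=1.932, a3=4.536, a0=7.189; τ=−ln(0.3049)/7.189=0.165 → t=0.415; u2·a0=0.4735·7.189=3.404; a1+a2=2.653 < 3.404 ≤ a1+…+a3=7.189 → R3 fires; P=7 Q=5 D=7 Z=2 R=2
Draw 4: a1=0.721, a2=1.288, a3=2.520, a0=4.529; τ=−ln(0.6280)/4.529=0.103 → t=0.518; u2·a0=0.6559·4.529=2.971; a1+a2=2.009 < 2.971 ≤ a1+…+a3=4.529 → R3 fires; P=7 Q=4 D=9 Z=1 R=2
Draw 5: a1=0.721, a2=0.644, a3=1.008, a0=2.373; τ=−ln(0.3083)/2.373=0.496 → t=1.013; u2·a0=0.6520·2.373=1.547; a1+a2=1.365 < 1.547 ≤ a1+…+a3=2.373 → R3 fires; P=7 Q=3 D=11 Z=0 R=2
Draw 6: a1=0.721, a2=0.000, a3=0.000, a0=0.721; τ=−ln(0.2673)/0.721=1.830 → t=2.843; u2·a0=0.7073·0.721=0.510 ≤ a1=0.721 → R1 fires; P=8 Q=3 D=12 Z=0 R=2
Draw 7: a1=0.824, a2=0.000, a3=0.000, a0=0.824; τ=−ln(0.4792)/0.824=0.893 → t=3.736; u2·a0=0.6800·0.824=0.560 ≤ a1=0.824 → R1 fires; P=9 Q=3 D=13 Z=0 R=2
Draw 8: a1=0.927, a2=0.000, a3=0.000, a0=0.927; τ=−ln(0.3437)/0.927=1.152 → t=4.888; u2·a0=0.7228·0.927=0.670 ≤ a1=0.927 → R1 fires; P=10 Q=3 D=14 Z=0 R=2
Draw 9: a1=1.030, a2=0.000, a3=0.000, a0=1.030; τ=−ln(0.7925)/1.030=0.226 → t=5.114 > T=4.9: stop.
Read off D at T=4.9: 14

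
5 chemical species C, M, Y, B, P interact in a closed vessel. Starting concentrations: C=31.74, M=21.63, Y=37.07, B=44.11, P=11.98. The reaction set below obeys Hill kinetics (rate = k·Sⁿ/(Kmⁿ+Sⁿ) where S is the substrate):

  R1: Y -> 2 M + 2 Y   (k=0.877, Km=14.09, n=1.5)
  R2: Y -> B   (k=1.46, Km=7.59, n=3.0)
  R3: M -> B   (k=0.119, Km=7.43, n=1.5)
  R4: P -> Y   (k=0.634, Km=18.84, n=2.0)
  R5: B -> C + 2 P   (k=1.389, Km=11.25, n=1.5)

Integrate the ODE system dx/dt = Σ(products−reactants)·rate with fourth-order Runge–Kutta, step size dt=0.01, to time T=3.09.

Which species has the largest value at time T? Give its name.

Dominant species at T: B

RK4 with dt=0.01: 309 steps to T=3.09. Trajectory (selected grid times):
t=0.00: C=31.74 M=21.63 Y=37.07 B=44.11 P=11.98
t=0.34: C=32.16 M=22.08 Y=36.88 B=44.22 P=12.75
t=0.69: C=32.59 M=22.54 Y=36.70 B=44.33 P=13.54
t=1.03: C=33.01 M=22.99 Y=36.52 B=44.44 P=14.30
t=1.37: C=33.43 M=23.43 Y=36.35 B=44.54 P=15.06
t=1.72: C=33.86 M=23.89 Y=36.18 B=44.65 P=15.83
t=2.06: C=34.28 M=24.34 Y=36.02 B=44.76 P=16.58
t=2.40: C=34.70 M=24.78 Y=35.87 B=44.87 P=17.32
t=2.75: C=35.13 M=25.24 Y=35.71 B=44.98 P=18.08
t=3.09: C=35.55 M=25.68 Y=35.56 B=45.08 P=18.82
At T=3.09: C=35.55 M=25.68 Y=35.56 B=45.08 P=18.82; the largest is B.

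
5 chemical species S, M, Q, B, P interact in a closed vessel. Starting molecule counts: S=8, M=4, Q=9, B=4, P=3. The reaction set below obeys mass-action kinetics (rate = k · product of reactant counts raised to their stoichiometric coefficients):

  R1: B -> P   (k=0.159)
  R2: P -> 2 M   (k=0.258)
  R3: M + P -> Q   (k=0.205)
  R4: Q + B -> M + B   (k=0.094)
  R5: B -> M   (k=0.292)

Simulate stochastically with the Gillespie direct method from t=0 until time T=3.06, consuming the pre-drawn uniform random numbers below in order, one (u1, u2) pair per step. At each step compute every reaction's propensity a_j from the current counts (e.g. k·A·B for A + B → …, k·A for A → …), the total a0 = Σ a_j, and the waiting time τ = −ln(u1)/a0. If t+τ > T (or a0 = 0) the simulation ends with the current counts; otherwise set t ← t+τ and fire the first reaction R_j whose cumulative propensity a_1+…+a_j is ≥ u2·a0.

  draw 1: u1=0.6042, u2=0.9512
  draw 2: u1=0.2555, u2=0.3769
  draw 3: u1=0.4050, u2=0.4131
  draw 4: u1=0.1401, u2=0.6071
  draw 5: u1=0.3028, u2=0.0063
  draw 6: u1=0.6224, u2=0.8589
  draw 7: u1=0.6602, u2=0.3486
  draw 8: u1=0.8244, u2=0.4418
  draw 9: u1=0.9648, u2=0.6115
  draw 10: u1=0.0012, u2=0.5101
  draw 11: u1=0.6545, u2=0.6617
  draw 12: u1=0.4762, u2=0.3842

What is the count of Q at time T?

t=0.000: S=8 M=4 Q=9 B=4 P=3
Draw 1: a1=0.636, a2=0.774, a3=2.460, a4=3.384, a5=1.168, a0=8.422; τ=−ln(0.6042)/8.422=0.060 → t=0.060; u2·a0=0.9512·8.422=8.011; a1+…+a4=7.254 < 8.011 ≤ a1+…+a5=8.422 → R5 fires; S=8 M=5 Q=9 B=3 P=3
Draw 2: a1=0.477, a2=0.774, a3=3.075, a4=2.538, a5=0.876, a0=7.740; τ=−ln(0.2555)/7.740=0.176 → t=0.236; u2·a0=0.3769·7.740=2.917; a1+a2=1.251 < 2.917 ≤ a1+…+a3=4.326 → R3 fires; S=8 M=4 Q=10 B=3 P=2
Draw 3: a1=0.477, a2=0.516, a3=1.640, a4=2.820, a5=0.876, a0=6.329; τ=−ln(0.4050)/6.329=0.143 → t=0.379; u2·a0=0.4131·6.329=2.615; a1+a2=0.993 < 2.615 ≤ a1+…+a3=2.633 → R3 fires; S=8 M=3 Q=11 B=3 P=1
Draw 4: a1=0.477, a2=0.258, a3=0.615, a4=3.102, a5=0.876, a0=5.328; τ=−ln(0.1401)/5.328=0.369 → t=0.748; u2·a0=0.6071·5.328=3.235; a1+…+a3=1.350 < 3.235 ≤ a1+…+a4=4.452 → R4 fires; S=8 M=4 Q=10 B=3 P=1
Draw 5: a1=0.477, a2=0.258, a3=0.820, a4=2.820, a5=0.876, a0=5.251; τ=−ln(0.3028)/5.251=0.228 → t=0.975; u2·a0=0.0063·5.251=0.033 ≤ a1=0.477 → R1 fires; S=8 M=4 Q=10 B=2 P=2
Draw 6: a1=0.318, a2=0.516, a3=1.640, a4=1.880, a5=0.584, a0=4.938; τ=−ln(0.6224)/4.938=0.096 → t=1.071; u2·a0=0.8589·4.938=4.241; a1+…+a3=2.474 < 4.241 ≤ a1+…+a4=4.354 → R4 fires; S=8 M=5 Q=9 B=2 P=2
Draw 7: a1=0.318, a2=0.516, a3=2.050, a4=1.692, a5=0.584, a0=5.160; τ=−ln(0.6602)/5.160=0.080 → t=1.152; u2·a0=0.3486·5.160=1.799; a1+a2=0.834 < 1.799 ≤ a1+…+a3=2.884 → R3 fires; S=8 M=4 Q=10 B=2 P=1
Draw 8: a1=0.318, a2=0.258, a3=0.820, a4=1.880, a5=0.584, a0=3.860; τ=−ln(0.8244)/3.860=0.050 → t=1.202; u2·a0=0.4418·3.860=1.705; a1+…+a3=1.396 < 1.705 ≤ a1+…+a4=3.276 → R4 fires; S=8 M=5 Q=9 B=2 P=1
Draw 9: a1=0.318, a2=0.258, a3=1.025, a4=1.692, a5=0.584, a0=3.877; τ=−ln(0.9648)/3.877=0.009 → t=1.211; u2·a0=0.6115·3.877=2.371; a1+…+a3=1.601 < 2.371 ≤ a1+…+a4=3.293 → R4 fires; S=8 M=6 Q=8 B=2 P=1
Draw 10: a1=0.318, a2=0.258, a3=1.230, a4=1.504, a5=0.584, a0=3.894; τ=−ln(0.0012)/3.894=1.727 → t=2.938; u2·a0=0.5101·3.894=1.986; a1+…+a3=1.806 < 1.986 ≤ a1+…+a4=3.310 → R4 fires; S=8 M=7 Q=7 B=2 P=1
Draw 11: a1=0.318, a2=0.258, a3=1.435, a4=1.316, a5=0.584, a0=3.911; τ=−ln(0.6545)/3.911=0.108 → t=3.047; u2·a0=0.6617·3.911=2.588; a1+…+a3=2.011 < 2.588 ≤ a1+…+a4=3.327 → R4 fires; S=8 M=8 Q=6 B=2 P=1
Draw 12: a1=0.318, a2=0.258, a3=1.640, a4=1.128, a5=0.584, a0=3.928; τ=−ln(0.4762)/3.928=0.189 → t=3.235 > T=3.06: stop.
Read off Q at T=3.06: 6

Q at T = 6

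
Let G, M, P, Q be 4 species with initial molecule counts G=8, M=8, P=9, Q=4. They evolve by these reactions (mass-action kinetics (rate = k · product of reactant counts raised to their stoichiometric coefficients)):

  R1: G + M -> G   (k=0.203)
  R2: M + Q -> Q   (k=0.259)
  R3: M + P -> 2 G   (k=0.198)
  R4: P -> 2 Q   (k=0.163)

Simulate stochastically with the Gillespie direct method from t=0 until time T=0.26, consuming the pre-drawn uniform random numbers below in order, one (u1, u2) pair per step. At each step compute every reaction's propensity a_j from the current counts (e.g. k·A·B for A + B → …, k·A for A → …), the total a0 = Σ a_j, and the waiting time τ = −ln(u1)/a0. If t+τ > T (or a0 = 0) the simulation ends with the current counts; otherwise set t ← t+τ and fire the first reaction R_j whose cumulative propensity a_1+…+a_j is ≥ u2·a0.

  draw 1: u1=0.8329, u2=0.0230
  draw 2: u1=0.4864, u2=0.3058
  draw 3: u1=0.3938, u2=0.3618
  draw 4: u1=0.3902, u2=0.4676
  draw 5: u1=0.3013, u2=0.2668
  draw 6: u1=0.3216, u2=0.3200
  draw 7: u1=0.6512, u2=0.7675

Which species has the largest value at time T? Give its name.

t=0.000: G=8 M=8 P=9 Q=4
Draw 1: a1=12.992, a2=8.288, a3=14.256, a4=1.467, a0=37.003; τ=−ln(0.8329)/37.003=0.005 → t=0.005; u2·a0=0.0230·37.003=0.851 ≤ a1=12.992 → R1 fires; G=8 M=7 P=9 Q=4
Draw 2: a1=11.368, a2=7.252, a3=12.474, a4=1.467, a0=32.561; τ=−ln(0.4864)/32.561=0.022 → t=0.027; u2·a0=0.3058·32.561=9.957 ≤ a1=11.368 → R1 fires; G=8 M=6 P=9 Q=4
Draw 3: a1=9.744, a2=6.216, a3=10.692, a4=1.467, a0=28.119; τ=−ln(0.3938)/28.119=0.033 → t=0.060; u2·a0=0.3618·28.119=10.173; a1=9.744 < 10.173 ≤ a1+a2=15.960 → R2 fires; G=8 M=5 P=9 Q=4
Draw 4: a1=8.120, a2=5.180, a3=8.910, a4=1.467, a0=23.677; τ=−ln(0.3902)/23.677=0.040 → t=0.100; u2·a0=0.4676·23.677=11.071; a1=8.120 < 11.071 ≤ a1+a2=13.300 → R2 fires; G=8 M=4 P=9 Q=4
Draw 5: a1=6.496, a2=4.144, a3=7.128, a4=1.467, a0=19.235; τ=−ln(0.3013)/19.235=0.062 → t=0.162; u2·a0=0.2668·19.235=5.132 ≤ a1=6.496 → R1 fires; G=8 M=3 P=9 Q=4
Draw 6: a1=4.872, a2=3.108, a3=5.346, a4=1.467, a0=14.793; τ=−ln(0.3216)/14.793=0.077 → t=0.239; u2·a0=0.3200·14.793=4.734 ≤ a1=4.872 → R1 fires; G=8 M=2 P=9 Q=4
Draw 7: a1=3.248, a2=2.072, a3=3.564, a4=1.467, a0=10.351; τ=−ln(0.6512)/10.351=0.041 → t=0.280 > T=0.26: stop.
At T=0.26: G=8 M=2 P=9 Q=4; the largest is P.

Dominant species at T: P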